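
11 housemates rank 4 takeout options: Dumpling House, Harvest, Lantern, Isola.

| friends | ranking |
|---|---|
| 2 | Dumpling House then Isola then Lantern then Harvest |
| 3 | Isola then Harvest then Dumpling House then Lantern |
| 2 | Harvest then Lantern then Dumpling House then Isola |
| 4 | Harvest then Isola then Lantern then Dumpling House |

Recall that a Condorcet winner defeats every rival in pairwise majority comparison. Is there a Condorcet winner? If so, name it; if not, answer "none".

Check each pair by majority over 11 ballots:
Dumpling House vs Harvest: 2 to 9, Harvest.
Dumpling House vs Lantern: 2+3 = 5 for Dumpling House, 6 for Lantern — Lantern by 6–5.
Dumpling House vs Isola: Dumpling House preferred on 2+2 = 4 ballots; Isola wins 7–4.
Harvest vs Lantern: 3+2+4 = 9 for Harvest, 2 for Lantern — Harvest by 9–2.
Harvest vs Isola: Harvest is ranked higher on 2+4 = 6 ballots, Isola on 5. Harvest wins 6–5.
Lantern vs Isola: Lantern preferred on 2 ballots; Isola wins 9–2.
Harvest beats each of Dumpling House, Lantern, Isola — Harvest is the Condorcet winner.

Harvest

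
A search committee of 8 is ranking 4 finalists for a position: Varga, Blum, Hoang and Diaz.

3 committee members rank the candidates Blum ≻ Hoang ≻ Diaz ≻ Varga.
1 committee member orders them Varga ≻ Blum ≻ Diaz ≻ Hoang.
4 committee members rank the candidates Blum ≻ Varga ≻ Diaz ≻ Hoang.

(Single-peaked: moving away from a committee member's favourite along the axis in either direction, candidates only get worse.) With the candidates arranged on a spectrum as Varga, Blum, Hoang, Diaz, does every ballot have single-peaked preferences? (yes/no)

Axis positions: Varga=1, Blum=2, Hoang=3, Diaz=4.
Faction 1 (peak Blum at position 2): ranking walks positions 2-3-4-1, expanding outward from the peak — single-peaked.
Faction 2: ranking walks positions 1-2-4-3; Diaz is ranked above Hoang even though Hoang lies between Diaz and the peak Varga on the axis — preferences dip and rise again. Not single-peaked.
Faction 3: ranking walks positions 2-1-4-3; Diaz is ranked above Hoang even though Hoang lies between Diaz and the peak Blum on the axis — preferences dip and rise again. Not single-peaked.
Faction 2 violates single-peakedness, so the profile is not single-peaked on this axis.

no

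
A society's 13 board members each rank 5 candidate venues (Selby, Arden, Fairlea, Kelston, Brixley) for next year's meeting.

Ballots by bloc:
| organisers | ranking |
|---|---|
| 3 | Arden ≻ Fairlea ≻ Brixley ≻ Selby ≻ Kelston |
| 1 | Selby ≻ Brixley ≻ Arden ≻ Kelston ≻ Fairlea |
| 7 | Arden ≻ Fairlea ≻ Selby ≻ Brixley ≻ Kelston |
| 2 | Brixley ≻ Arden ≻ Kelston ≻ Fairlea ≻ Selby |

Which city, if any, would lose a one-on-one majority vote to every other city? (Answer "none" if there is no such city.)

Head-to-head results (13 organisers):
Selby vs Arden: Arden, 12–1.
Selby vs Fairlea: Selby is ranked higher on 1 ballot, Fairlea on 12. Fairlea wins 12–1.
Selby vs Kelston: Selby wins 11–2.
Selby vs Brixley: Selby wins 8–5.
Arden vs Fairlea: Arden, 13–0.
Arden vs Kelston: 13 to 0, Arden.
Arden–Brixley: Arden 10–3.
Fairlea vs Kelston: Fairlea preferred on 3+7 = 10 ballots; Fairlea wins 10–3.
Fairlea vs Brixley: Fairlea, 10–3.
Kelston vs Brixley: Kelston preferred on 0 ballots; Brixley wins 13–0.
Kelston is beaten in every head-to-head and is the Condorcet loser.

Kelston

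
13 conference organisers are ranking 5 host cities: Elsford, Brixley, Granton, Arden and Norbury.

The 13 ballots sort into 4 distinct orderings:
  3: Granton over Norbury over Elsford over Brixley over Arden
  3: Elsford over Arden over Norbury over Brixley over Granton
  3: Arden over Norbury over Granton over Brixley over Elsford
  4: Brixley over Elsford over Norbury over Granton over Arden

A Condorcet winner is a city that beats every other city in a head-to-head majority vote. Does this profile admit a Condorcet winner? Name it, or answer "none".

none

Check each pair by majority over 13 ballots:
Elsford vs Brixley: Elsford is ranked higher on 3+3 = 6 ballots, Brixley on 7. Brixley wins 7–6.
Elsford vs Granton: Elsford is ranked higher on 3+4 = 7 ballots, Granton on 6. Elsford wins 7–6.
Elsford vs Arden: 10 to 3, Elsford.
Elsford vs Norbury: Elsford preferred on 3+4 = 7 ballots; Elsford wins 7–6.
Brixley vs Granton: 3+4 = 7 for Brixley, 6 for Granton — Brixley by 7–6.
Brixley vs Arden: 3+4 = 7 for Brixley, 6 for Arden — Brixley by 7–6.
Brixley vs Norbury: 4 to 9, Norbury.
Granton vs Arden: Granton is ranked higher on 3+4 = 7 ballots, Arden on 6. Granton wins 7–6.
Granton vs Norbury: Granton preferred on 3 ballots; Norbury wins 10–3.
Arden vs Norbury: Arden preferred on 3+3 = 6 ballots; Norbury wins 7–6.
No city is unbeaten: Elsford loses to Brixley; Brixley loses to Norbury; Granton loses to Elsford; Arden loses to Elsford; Norbury loses to Elsford. In particular Elsford > Norbury > Brixley > Elsford is a majority cycle — no Condorcet winner exists.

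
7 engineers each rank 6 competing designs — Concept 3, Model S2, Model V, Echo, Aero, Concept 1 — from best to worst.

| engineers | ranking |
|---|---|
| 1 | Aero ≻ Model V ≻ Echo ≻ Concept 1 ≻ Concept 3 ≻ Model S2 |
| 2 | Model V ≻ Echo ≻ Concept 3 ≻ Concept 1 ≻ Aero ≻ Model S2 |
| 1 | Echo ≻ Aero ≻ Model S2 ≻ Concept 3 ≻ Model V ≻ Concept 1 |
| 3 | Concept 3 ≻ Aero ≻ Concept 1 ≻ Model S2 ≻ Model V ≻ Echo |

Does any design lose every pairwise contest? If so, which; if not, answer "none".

none

Head-to-head results (7 engineers):
Concept 3 vs Model S2: Concept 3, 6–1.
Concept 3 vs Model V: 4 to 3, Concept 3.
Concept 3 vs Echo: Echo, 4–3.
Concept 3 vs Aero: 5 to 2, Concept 3.
Concept 3 vs Concept 1: Concept 3 wins 6–1.
Model S2–Model V: Model S2 4–3.
Model S2 vs Echo: Model S2 preferred on 3 ballots; Echo wins 4–3.
Model S2 vs Aero: 0 for Model S2, 7 for Aero — Aero by 7–0.
Model S2 vs Concept 1: Model S2 preferred on 1 ballot; Concept 1 wins 6–1.
Model V–Echo: Model V 6–1.
Model V vs Aero: 2 for Model V, 5 for Aero — Aero by 5–2.
Model V vs Concept 1: 1+2+1 = 4 for Model V, 3 for Concept 1 — Model V by 4–3.
Echo vs Aero: Aero wins 4–3.
Echo vs Concept 1: 4 to 3, Echo.
Aero vs Concept 1: 1+1+3 = 5 for Aero, 2 for Concept 1 — Aero by 5–2.
Every design wins at least one matchup (Concept 3 beats Model S2; Model S2 beats Model V; Model V beats Echo; Echo beats Concept 3; Aero beats Model S2; Concept 1 beats Model S2), so there is no Condorcet loser.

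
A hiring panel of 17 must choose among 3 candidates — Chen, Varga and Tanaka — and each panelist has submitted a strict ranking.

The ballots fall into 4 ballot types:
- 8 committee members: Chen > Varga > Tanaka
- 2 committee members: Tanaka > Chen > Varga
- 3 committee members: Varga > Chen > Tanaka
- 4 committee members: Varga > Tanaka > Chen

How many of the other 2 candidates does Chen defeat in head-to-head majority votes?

2

Chen against each rival (17 committee members):
Chen–Varga: Chen 10–7.
Chen vs Tanaka: Chen is ranked higher on 8+3 = 11 ballots, Tanaka on 6. Chen wins 11–6.
Chen beats Varga, Tanaka — 2 pairwise wins.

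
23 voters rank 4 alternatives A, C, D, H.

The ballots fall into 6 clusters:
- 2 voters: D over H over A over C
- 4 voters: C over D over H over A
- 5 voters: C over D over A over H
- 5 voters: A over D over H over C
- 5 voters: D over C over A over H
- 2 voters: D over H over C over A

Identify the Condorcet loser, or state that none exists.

Pairwise majorities:
A vs C: C, 16–7.
A vs D: A preferred on 5 ballots; D wins 18–5.
A–H: A 15–8.
C–D: D 14–9.
C vs H: 4+5+5 = 14 for C, 9 for H — C by 14–9.
D vs H: D, 23–0.
H is beaten in every head-to-head and is the Condorcet loser.

H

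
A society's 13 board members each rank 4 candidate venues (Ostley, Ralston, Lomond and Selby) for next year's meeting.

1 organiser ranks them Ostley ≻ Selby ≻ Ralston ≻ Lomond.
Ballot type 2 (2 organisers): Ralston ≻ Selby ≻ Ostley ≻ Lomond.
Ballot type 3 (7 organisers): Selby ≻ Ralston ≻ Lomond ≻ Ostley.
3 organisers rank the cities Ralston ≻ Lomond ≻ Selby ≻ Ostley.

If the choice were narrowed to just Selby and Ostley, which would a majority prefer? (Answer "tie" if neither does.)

Ballots ranking Selby above Ostley: 2 + 7 + 3 = 12.
Ballots ranking Ostley above Selby: 13 − 12 = 1.
Selby wins the head-to-head 12–1.

Selby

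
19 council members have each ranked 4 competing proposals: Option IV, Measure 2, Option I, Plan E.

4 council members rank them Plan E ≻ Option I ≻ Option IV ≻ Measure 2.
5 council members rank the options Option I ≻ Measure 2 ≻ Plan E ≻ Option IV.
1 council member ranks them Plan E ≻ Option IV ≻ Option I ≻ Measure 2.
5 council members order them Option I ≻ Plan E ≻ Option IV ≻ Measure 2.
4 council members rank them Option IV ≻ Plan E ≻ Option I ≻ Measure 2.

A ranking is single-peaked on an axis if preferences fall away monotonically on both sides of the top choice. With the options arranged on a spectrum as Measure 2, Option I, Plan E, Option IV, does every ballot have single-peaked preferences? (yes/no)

yes

Axis positions: Measure 2=1, Option I=2, Plan E=3, Option IV=4.
Cluster 1 (peak Plan E at position 3): ranking walks positions 3-2-4-1, expanding outward from the peak — single-peaked.
Cluster 2 (peak Option I at position 2): ranking walks positions 2-1-3-4, expanding outward from the peak — single-peaked.
Cluster 3 (peak Plan E at position 3): ranking walks positions 3-4-2-1, expanding outward from the peak — single-peaked.
Cluster 4 (peak Option I at position 2): ranking walks positions 2-3-4-1, expanding outward from the peak — single-peaked.
Cluster 5 (peak Option IV at position 4): ranking walks positions 4-3-2-1, expanding outward from the peak — single-peaked.
Every ranking is single-peaked on this axis.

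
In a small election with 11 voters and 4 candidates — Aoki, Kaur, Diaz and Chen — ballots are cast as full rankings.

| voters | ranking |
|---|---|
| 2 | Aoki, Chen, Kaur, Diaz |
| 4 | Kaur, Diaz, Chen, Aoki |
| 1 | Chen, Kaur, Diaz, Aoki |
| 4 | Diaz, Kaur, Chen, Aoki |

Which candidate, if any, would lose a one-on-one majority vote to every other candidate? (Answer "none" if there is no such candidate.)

Head-to-head results (11 voters):
Aoki vs Kaur: 2 to 9, Kaur.
Aoki vs Diaz: 2 for Aoki, 9 for Diaz — Diaz by 9–2.
Aoki vs Chen: Chen wins 9–2.
Kaur vs Diaz: Kaur, 7–4.
Kaur–Chen: Kaur 8–3.
Diaz vs Chen: Diaz, 8–3.
Aoki loses to every other candidate — it is the Condorcet loser.

Aoki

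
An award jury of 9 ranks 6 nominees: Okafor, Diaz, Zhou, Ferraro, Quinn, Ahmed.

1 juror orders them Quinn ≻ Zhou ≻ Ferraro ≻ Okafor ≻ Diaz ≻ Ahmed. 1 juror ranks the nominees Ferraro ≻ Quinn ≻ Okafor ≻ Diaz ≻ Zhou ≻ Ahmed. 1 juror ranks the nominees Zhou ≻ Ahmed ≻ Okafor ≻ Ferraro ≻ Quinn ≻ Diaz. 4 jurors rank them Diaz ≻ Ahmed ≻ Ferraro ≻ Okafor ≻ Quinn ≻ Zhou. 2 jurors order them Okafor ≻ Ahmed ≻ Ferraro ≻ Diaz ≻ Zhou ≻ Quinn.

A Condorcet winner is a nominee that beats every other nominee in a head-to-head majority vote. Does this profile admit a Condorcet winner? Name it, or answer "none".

none

Check each pair by majority over 9 ballots:
Okafor vs Diaz: 1+1+1+2 = 5 for Okafor, 4 for Diaz — Okafor by 5–4.
Okafor vs Zhou: Okafor is ranked higher on 1+4+2 = 7 ballots, Zhou on 2. Okafor wins 7–2.
Okafor vs Ferraro: Okafor is ranked higher on 1+2 = 3 ballots, Ferraro on 6. Ferraro wins 6–3.
Okafor vs Quinn: Okafor preferred on 1+4+2 = 7 ballots; Okafor wins 7–2.
Okafor vs Ahmed: 1+1+2 = 4 for Okafor, 5 for Ahmed — Ahmed by 5–4.
Diaz vs Zhou: Diaz preferred on 1+4+2 = 7 ballots; Diaz wins 7–2.
Diaz vs Ferraro: Diaz preferred on 4 ballots; Ferraro wins 5–4.
Diaz vs Quinn: 6 to 3, Diaz.
Diaz vs Ahmed: Diaz preferred on 1+1+4 = 6 ballots; Diaz wins 6–3.
Zhou vs Ferraro: 1+1 = 2 for Zhou, 7 for Ferraro — Ferraro by 7–2.
Zhou vs Quinn: 3 to 6, Quinn.
Zhou vs Ahmed: 1+1+1 = 3 for Zhou, 6 for Ahmed — Ahmed by 6–3.
Ferraro vs Quinn: Ferraro is ranked higher on 1+1+4+2 = 8 ballots, Quinn on 1. Ferraro wins 8–1.
Ferraro vs Ahmed: 2 to 7, Ahmed.
Quinn vs Ahmed: Quinn preferred on 1+1 = 2 ballots; Ahmed wins 7–2.
No nominee is unbeaten: Okafor loses to Ferraro; Diaz loses to Okafor; Zhou loses to Okafor; Ferraro loses to Ahmed; Quinn loses to Okafor; Ahmed loses to Diaz. In particular Okafor → Diaz → Ahmed → Okafor is a majority cycle — no Condorcet winner exists.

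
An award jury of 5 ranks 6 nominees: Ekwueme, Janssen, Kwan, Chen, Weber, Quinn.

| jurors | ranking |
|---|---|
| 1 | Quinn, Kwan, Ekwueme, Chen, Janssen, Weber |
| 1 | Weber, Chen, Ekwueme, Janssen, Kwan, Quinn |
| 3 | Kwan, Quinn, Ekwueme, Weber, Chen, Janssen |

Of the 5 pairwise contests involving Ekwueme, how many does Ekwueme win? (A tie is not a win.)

3

Ekwueme against each rival (5 jurors):
Ekwueme vs Janssen: Ekwueme, 5–0.
Ekwueme vs Kwan: Kwan, 4–1.
Ekwueme–Chen: Ekwueme 4–1.
Ekwueme–Weber: Ekwueme 4–1.
Ekwueme vs Quinn: Quinn, 4–1.
Ekwueme beats Janssen, Chen, Weber; loses to Kwan, Quinn — 3 pairwise wins.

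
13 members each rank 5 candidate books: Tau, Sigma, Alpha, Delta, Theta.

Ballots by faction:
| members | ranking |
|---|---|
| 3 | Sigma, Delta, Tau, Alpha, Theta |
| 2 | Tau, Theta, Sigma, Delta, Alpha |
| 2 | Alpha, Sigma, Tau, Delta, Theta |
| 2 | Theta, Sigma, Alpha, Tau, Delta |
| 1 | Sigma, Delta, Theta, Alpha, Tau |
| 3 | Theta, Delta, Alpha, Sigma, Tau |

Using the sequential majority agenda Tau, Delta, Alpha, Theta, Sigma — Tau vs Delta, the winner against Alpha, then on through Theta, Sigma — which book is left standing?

Round 1: Tau vs Delta — 6–7, Delta advances.
Round 2: Delta vs Alpha — 9–4, Delta advances.
Round 3: Delta vs Theta — 6–7, Theta advances.
Round 4: Theta vs Sigma — 7–6, Theta advances.
The agenda winner is Theta.

Theta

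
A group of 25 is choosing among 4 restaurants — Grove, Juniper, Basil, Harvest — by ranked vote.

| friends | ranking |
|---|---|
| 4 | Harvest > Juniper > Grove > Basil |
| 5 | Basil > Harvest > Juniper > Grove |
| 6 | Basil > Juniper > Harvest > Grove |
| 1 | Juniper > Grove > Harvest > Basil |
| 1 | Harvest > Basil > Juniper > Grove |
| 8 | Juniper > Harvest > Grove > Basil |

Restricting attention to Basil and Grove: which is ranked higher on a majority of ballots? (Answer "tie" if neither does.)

Grove

Ballots ranking Basil above Grove: 5 + 6 + 1 = 12.
Ballots ranking Grove above Basil: 25 − 12 = 13.
Grove wins the head-to-head 13–12.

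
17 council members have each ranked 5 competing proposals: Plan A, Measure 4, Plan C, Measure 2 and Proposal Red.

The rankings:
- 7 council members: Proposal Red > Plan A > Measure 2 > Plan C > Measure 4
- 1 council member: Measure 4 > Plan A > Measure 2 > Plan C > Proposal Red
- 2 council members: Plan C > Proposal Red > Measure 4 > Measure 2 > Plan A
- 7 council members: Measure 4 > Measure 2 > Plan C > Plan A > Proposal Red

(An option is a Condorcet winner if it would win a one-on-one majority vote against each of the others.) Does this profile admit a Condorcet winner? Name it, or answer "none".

none

Pairwise majorities:
Plan A vs Measure 4: Measure 4, 10–7.
Plan A–Plan C: Plan C 9–8.
Plan A–Measure 2: Measure 2 9–8.
Plan A vs Proposal Red: Proposal Red, 9–8.
Measure 4 vs Plan C: Plan C, 9–8.
Measure 4 vs Measure 2: Measure 4, 10–7.
Measure 4 vs Proposal Red: Proposal Red, 9–8.
Plan C–Measure 2: Measure 2 15–2.
Plan C–Proposal Red: Plan C 10–7.
Measure 2 vs Proposal Red: Proposal Red wins 9–8.
No option is unbeaten: Plan A loses to Measure 4; Measure 4 loses to Plan C; Plan C loses to Measure 2; Measure 2 loses to Measure 4; Proposal Red loses to Plan C. In particular Measure 4 beats Measure 2 beats Plan C beats Measure 4 is a majority cycle — no Condorcet winner exists.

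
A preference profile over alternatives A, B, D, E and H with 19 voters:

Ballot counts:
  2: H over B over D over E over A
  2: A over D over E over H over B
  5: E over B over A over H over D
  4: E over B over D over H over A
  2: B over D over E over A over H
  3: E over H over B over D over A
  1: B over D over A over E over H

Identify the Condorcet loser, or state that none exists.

none

Pairwise majorities:
A vs B: 2 to 17, B.
A vs D: A preferred on 2+5 = 7 ballots; D wins 12–7.
A vs E: 3 to 16, E.
A vs H: A is ranked higher on 2+5+2+1 = 10 ballots, H on 9. A wins 10–9.
B vs D: 2+5+4+2+3+1 = 17 for B, 2 for D — B by 17–2.
B vs E: 2+2+1 = 5 for B, 14 for E — E by 14–5.
B vs H: B, 12–7.
D vs E: E, 12–7.
D vs H: H wins 10–9.
E vs H: E is ranked higher on 2+5+4+2+3+1 = 17 ballots, H on 2. E wins 17–2.
Each alternative has at least one pairwise win (A beats H; B beats A; D beats A; E beats A; H beats D) — no Condorcet loser.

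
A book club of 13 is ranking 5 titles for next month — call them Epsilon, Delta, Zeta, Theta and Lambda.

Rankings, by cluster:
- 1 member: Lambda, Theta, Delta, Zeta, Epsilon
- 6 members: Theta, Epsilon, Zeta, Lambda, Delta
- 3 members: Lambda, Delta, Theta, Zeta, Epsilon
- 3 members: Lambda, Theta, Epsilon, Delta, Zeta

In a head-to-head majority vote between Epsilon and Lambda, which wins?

Lambda

Ballots ranking Epsilon above Lambda: 6.
Ballots ranking Lambda above Epsilon: 13 − 6 = 7.
Lambda wins the head-to-head 7–6.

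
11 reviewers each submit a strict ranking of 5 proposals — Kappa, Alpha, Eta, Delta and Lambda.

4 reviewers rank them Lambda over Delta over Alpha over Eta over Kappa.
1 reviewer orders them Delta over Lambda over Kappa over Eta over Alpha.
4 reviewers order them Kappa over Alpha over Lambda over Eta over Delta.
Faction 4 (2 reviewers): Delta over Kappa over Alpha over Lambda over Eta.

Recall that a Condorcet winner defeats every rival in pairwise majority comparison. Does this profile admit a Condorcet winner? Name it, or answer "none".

Head-to-head results (11 reviewers):
Kappa vs Alpha: Kappa is ranked higher on 1+4+2 = 7 ballots, Alpha on 4. Kappa wins 7–4.
Kappa vs Eta: 7 to 4, Kappa.
Kappa vs Delta: 4 for Kappa, 7 for Delta — Delta by 7–4.
Kappa vs Lambda: 6 to 5, Kappa.
Alpha vs Eta: 10 to 1, Alpha.
Alpha vs Delta: 4 to 7, Delta.
Alpha vs Lambda: Alpha is ranked higher on 4+2 = 6 ballots, Lambda on 5. Alpha wins 6–5.
Eta vs Delta: 4 to 7, Delta.
Eta vs Lambda: 0 to 11, Lambda.
Delta vs Lambda: Delta is ranked higher on 1+2 = 3 ballots, Lambda on 8. Lambda wins 8–3.
Every project loses at least once (Kappa loses to Delta; Alpha loses to Kappa; Eta loses to Kappa; Delta loses to Lambda; Lambda loses to Kappa). The majority relation contains the cycle Kappa beats Lambda beats Delta beats Kappa, so there is no Condorcet winner.

none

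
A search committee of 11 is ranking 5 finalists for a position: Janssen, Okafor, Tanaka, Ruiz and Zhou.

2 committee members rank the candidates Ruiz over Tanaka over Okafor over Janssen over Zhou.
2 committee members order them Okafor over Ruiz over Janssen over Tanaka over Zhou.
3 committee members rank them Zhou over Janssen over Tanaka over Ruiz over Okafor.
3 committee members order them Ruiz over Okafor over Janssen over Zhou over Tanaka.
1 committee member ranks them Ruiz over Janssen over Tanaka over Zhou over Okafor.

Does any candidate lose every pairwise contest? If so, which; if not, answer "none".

Head-to-head results (11 committee members):
Janssen vs Okafor: Okafor wins 7–4.
Janssen vs Tanaka: Janssen is ranked higher on 2+3+3+1 = 9 ballots, Tanaka on 2. Janssen wins 9–2.
Janssen vs Ruiz: Ruiz, 8–3.
Janssen vs Zhou: 8 to 3, Janssen.
Okafor–Tanaka: Tanaka 6–5.
Okafor vs Ruiz: Ruiz, 9–2.
Okafor vs Zhou: Okafor wins 7–4.
Tanaka vs Ruiz: 3 to 8, Ruiz.
Tanaka vs Zhou: Zhou, 6–5.
Ruiz vs Zhou: Ruiz is ranked higher on 2+2+3+1 = 8 ballots, Zhou on 3. Ruiz wins 8–3.
Every candidate wins at least one matchup (Janssen beats Tanaka; Okafor beats Janssen; Tanaka beats Okafor; Ruiz beats Janssen; Zhou beats Tanaka), so there is no Condorcet loser.

none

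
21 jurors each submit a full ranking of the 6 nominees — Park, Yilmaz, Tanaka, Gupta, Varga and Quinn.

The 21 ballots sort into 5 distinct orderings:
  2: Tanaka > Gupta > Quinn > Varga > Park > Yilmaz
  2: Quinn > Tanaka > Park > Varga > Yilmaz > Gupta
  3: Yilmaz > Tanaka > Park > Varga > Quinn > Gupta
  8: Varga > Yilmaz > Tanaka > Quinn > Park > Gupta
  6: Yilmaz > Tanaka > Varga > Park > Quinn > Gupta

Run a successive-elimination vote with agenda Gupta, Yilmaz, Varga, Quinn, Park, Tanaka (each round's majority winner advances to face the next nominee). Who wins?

Tanaka

Round 1: Gupta vs Yilmaz — 2–19, Yilmaz advances.
Round 2: Yilmaz vs Varga — 9–12, Varga advances.
Round 3: Varga vs Quinn — 17–4, Varga advances.
Round 4: Varga vs Park — 16–5, Varga advances.
Round 5: Varga vs Tanaka — 8–13, Tanaka advances.
The agenda winner is Tanaka.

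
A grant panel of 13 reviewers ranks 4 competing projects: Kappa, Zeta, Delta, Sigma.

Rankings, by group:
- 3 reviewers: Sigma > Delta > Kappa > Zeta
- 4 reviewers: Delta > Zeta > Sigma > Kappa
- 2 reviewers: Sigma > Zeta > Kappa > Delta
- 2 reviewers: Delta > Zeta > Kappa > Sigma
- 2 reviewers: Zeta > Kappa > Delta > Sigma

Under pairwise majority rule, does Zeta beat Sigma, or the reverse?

Zeta

Ballots ranking Zeta above Sigma: 4 + 2 + 2 = 8.
Ballots ranking Sigma above Zeta: 13 − 8 = 5.
Zeta wins the head-to-head 8–5.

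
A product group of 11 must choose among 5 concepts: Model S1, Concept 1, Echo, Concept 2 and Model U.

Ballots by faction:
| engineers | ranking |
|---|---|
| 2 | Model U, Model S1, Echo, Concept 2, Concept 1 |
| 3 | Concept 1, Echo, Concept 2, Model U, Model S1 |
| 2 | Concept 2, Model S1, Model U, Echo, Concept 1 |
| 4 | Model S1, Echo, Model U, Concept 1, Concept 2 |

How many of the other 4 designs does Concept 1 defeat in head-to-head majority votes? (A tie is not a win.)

Concept 1 against each rival (11 engineers):
Concept 1 vs Model S1: Concept 1 preferred on 3 ballots; Model S1 wins 8–3.
Concept 1 vs Echo: Concept 1 is ranked higher on 3 ballots, Echo on 8. Echo wins 8–3.
Concept 1 vs Concept 2: 3+4 = 7 for Concept 1, 4 for Concept 2 — Concept 1 by 7–4.
Concept 1 vs Model U: Concept 1 preferred on 3 ballots; Model U wins 8–3.
Concept 1 beats Concept 2; loses to Model S1, Echo, Model U — 1 pairwise win.

1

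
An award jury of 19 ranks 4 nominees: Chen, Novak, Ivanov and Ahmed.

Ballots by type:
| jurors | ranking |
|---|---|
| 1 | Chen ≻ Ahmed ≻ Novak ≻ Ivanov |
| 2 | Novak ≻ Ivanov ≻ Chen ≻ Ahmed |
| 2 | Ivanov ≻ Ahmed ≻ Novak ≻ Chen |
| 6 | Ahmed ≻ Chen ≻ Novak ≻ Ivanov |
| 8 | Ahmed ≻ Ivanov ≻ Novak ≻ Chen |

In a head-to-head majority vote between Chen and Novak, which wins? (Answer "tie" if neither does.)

Novak

Ballots ranking Chen above Novak: 1 + 6 = 7.
Ballots ranking Novak above Chen: 19 − 7 = 12.
Novak wins the head-to-head 12–7.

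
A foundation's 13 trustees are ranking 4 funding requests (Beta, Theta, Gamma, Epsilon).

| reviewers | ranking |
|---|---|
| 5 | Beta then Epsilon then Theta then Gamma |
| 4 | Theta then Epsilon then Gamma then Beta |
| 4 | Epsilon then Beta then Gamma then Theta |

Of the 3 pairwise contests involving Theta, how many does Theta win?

Theta against each rival (13 reviewers):
Theta vs Beta: Theta preferred on 4 ballots; Beta wins 9–4.
Theta vs Gamma: 5+4 = 9 for Theta, 4 for Gamma — Theta by 9–4.
Theta vs Epsilon: Epsilon wins 9–4.
Theta beats Gamma; loses to Beta, Epsilon — 1 pairwise win.

1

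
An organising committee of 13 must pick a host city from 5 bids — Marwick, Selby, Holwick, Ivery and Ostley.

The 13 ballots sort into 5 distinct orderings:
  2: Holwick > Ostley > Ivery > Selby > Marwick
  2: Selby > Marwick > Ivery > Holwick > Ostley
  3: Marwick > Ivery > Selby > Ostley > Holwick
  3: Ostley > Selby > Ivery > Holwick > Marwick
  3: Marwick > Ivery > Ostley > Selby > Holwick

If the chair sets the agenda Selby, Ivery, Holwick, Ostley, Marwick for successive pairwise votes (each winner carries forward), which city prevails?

Marwick

Round 1: Selby vs Ivery — 5–8, Ivery advances.
Round 2: Ivery vs Holwick — 11–2, Ivery advances.
Round 3: Ivery vs Ostley — 8–5, Ivery advances.
Round 4: Ivery vs Marwick — 5–8, Marwick advances.
The agenda winner is Marwick.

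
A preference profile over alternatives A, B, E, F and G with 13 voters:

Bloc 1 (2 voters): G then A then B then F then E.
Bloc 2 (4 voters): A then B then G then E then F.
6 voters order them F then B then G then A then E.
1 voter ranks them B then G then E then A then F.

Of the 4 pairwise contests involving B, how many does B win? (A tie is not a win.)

4

B against each rival (13 voters):
B vs A: B is ranked higher on 6+1 = 7 ballots, A on 6. B wins 7–6.
B vs E: B is ranked higher on 2+4+6+1 = 13 ballots, E on 0. B wins 13–0.
B vs F: B preferred on 2+4+1 = 7 ballots; B wins 7–6.
B–G: B 11–2.
B beats A, E, F, G — 4 pairwise wins.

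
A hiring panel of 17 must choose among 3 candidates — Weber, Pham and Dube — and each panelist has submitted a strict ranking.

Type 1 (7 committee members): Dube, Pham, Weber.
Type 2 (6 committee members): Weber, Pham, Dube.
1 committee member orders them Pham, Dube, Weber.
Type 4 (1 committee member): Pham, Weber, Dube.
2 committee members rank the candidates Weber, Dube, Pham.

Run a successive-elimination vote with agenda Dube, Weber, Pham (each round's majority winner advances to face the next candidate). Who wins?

Round 1: Dube vs Weber — 8–9, Weber advances.
Round 2: Weber vs Pham — 8–9, Pham advances.
Pham survives the agenda.

Pham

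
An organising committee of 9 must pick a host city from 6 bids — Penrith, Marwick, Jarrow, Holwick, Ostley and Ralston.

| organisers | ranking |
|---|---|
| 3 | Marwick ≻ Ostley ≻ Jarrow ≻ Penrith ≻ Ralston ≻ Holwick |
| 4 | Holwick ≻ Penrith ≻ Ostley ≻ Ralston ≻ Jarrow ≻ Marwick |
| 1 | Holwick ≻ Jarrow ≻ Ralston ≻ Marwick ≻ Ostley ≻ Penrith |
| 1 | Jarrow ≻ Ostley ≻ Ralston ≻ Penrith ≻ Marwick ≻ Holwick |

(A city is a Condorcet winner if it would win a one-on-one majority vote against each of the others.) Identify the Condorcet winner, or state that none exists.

Holwick

Pairwise majorities:
Penrith vs Marwick: Penrith is ranked higher on 4+1 = 5 ballots, Marwick on 4. Penrith wins 5–4.
Penrith vs Jarrow: 4 to 5, Jarrow.
Penrith vs Holwick: 4 to 5, Holwick.
Penrith vs Ostley: 4 for Penrith, 5 for Ostley — Ostley by 5–4.
Penrith vs Ralston: Penrith is ranked higher on 3+4 = 7 ballots, Ralston on 2. Penrith wins 7–2.
Marwick vs Jarrow: Marwick preferred on 3 ballots; Jarrow wins 6–3.
Marwick vs Holwick: 3+1 = 4 for Marwick, 5 for Holwick — Holwick by 5–4.
Marwick vs Ostley: 3+1 = 4 for Marwick, 5 for Ostley — Ostley by 5–4.
Marwick vs Ralston: Marwick is ranked higher on 3 ballots, Ralston on 6. Ralston wins 6–3.
Jarrow vs Holwick: 4 to 5, Holwick.
Jarrow vs Ostley: 1+1 = 2 for Jarrow, 7 for Ostley — Ostley by 7–2.
Jarrow vs Ralston: 5 to 4, Jarrow.
Holwick vs Ostley: 5 to 4, Holwick.
Holwick vs Ralston: 4+1 = 5 for Holwick, 4 for Ralston — Holwick by 5–4.
Ostley vs Ralston: 3+4+1 = 8 for Ostley, 1 for Ralston — Ostley by 8–1.
Holwick beats each of Penrith, Marwick, Jarrow, Ostley, Ralston — Holwick is the Condorcet winner.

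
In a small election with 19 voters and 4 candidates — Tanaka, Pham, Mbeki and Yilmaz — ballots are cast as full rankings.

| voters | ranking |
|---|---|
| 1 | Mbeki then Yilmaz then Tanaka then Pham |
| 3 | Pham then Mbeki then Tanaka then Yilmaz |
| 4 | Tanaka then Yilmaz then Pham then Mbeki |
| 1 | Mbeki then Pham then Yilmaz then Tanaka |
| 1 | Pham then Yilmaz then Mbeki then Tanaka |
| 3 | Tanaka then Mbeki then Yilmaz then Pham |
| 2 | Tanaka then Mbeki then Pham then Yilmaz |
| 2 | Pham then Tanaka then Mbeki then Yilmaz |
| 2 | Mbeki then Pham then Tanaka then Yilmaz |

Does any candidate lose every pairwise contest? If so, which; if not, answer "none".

Pairwise majorities:
Tanaka vs Pham: Tanaka, 10–9.
Tanaka vs Mbeki: 11 to 8, Tanaka.
Tanaka–Yilmaz: Tanaka 16–3.
Pham vs Mbeki: 10 to 9, Pham.
Pham–Yilmaz: Pham 11–8.
Mbeki vs Yilmaz: Mbeki wins 14–5.
Yilmaz is beaten in every head-to-head and is the Condorcet loser.

Yilmaz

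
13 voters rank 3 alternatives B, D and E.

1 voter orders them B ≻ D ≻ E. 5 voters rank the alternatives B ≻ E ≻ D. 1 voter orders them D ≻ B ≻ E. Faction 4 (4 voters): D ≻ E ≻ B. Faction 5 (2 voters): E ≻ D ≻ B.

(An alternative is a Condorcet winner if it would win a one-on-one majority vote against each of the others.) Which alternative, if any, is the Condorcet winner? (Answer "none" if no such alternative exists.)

Pairwise majorities:
B–D: D 7–6.
B vs E: B wins 7–6.
D vs E: E, 7–6.
Each alternative drops at least one matchup (B loses to D; D loses to E; E loses to B); the cycle B → E → D → B rules out a Condorcet winner.

none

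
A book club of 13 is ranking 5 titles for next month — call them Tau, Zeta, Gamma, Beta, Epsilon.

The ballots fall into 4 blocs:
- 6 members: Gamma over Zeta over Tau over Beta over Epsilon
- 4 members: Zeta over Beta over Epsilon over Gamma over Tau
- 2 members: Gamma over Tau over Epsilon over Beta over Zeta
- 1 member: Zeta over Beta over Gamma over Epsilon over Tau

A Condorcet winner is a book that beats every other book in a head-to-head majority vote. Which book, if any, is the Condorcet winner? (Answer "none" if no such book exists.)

Check each pair by majority over 13 ballots:
Tau vs Zeta: Tau preferred on 2 ballots; Zeta wins 11–2.
Tau vs Gamma: Tau preferred on 0 ballots; Gamma wins 13–0.
Tau vs Beta: 6+2 = 8 for Tau, 5 for Beta — Tau by 8–5.
Tau vs Epsilon: Tau preferred on 6+2 = 8 ballots; Tau wins 8–5.
Zeta vs Gamma: Zeta is ranked higher on 4+1 = 5 ballots, Gamma on 8. Gamma wins 8–5.
Zeta vs Beta: Zeta is ranked higher on 6+4+1 = 11 ballots, Beta on 2. Zeta wins 11–2.
Zeta vs Epsilon: 6+4+1 = 11 for Zeta, 2 for Epsilon — Zeta by 11–2.
Gamma vs Beta: Gamma is ranked higher on 6+2 = 8 ballots, Beta on 5. Gamma wins 8–5.
Gamma vs Epsilon: 9 to 4, Gamma.
Beta vs Epsilon: Beta preferred on 6+4+1 = 11 ballots; Beta wins 11–2.
Gamma defeats every rival head-to-head and is the Condorcet winner.

Gamma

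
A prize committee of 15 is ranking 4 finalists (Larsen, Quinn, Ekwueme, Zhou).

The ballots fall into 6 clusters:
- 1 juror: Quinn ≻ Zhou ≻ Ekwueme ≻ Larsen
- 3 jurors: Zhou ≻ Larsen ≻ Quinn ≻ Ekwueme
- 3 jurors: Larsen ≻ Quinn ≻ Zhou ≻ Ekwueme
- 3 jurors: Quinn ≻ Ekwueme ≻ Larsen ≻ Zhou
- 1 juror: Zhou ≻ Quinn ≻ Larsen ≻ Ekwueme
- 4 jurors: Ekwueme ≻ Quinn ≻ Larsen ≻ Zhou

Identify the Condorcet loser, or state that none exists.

Pairwise majorities:
Larsen vs Quinn: Quinn wins 9–6.
Larsen vs Ekwueme: Larsen is ranked higher on 3+3+1 = 7 ballots, Ekwueme on 8. Ekwueme wins 8–7.
Larsen vs Zhou: 3+3+4 = 10 for Larsen, 5 for Zhou — Larsen by 10–5.
Quinn vs Ekwueme: 1+3+3+3+1 = 11 for Quinn, 4 for Ekwueme — Quinn by 11–4.
Quinn vs Zhou: 1+3+3+4 = 11 for Quinn, 4 for Zhou — Quinn by 11–4.
Ekwueme vs Zhou: Ekwueme is ranked higher on 3+4 = 7 ballots, Zhou on 8. Zhou wins 8–7.
Every nominee wins at least one matchup (Larsen beats Zhou; Quinn beats Larsen; Ekwueme beats Larsen; Zhou beats Ekwueme), so there is no Condorcet loser.

none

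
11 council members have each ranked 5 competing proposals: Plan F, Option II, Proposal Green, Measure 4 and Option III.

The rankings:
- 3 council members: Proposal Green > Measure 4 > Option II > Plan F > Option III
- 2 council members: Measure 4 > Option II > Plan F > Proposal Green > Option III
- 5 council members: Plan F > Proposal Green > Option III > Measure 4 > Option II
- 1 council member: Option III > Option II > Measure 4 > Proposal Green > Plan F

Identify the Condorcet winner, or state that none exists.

Check each pair by majority over 11 ballots:
Plan F vs Option II: Option II wins 6–5.
Plan F vs Proposal Green: Plan F wins 7–4.
Plan F–Measure 4: Measure 4 6–5.
Plan F vs Option III: Plan F wins 10–1.
Option II–Proposal Green: Proposal Green 8–3.
Option II–Measure 4: Measure 4 10–1.
Option II vs Option III: Option III, 6–5.
Proposal Green vs Measure 4: Proposal Green, 8–3.
Proposal Green vs Option III: Proposal Green, 10–1.
Measure 4 vs Option III: Option III wins 6–5.
Every option loses at least once (Plan F loses to Option II; Option II loses to Proposal Green; Proposal Green loses to Plan F; Measure 4 loses to Proposal Green; Option III loses to Plan F). The majority relation contains the cycle Plan F → Proposal Green → Option II → Plan F, so there is no Condorcet winner.

none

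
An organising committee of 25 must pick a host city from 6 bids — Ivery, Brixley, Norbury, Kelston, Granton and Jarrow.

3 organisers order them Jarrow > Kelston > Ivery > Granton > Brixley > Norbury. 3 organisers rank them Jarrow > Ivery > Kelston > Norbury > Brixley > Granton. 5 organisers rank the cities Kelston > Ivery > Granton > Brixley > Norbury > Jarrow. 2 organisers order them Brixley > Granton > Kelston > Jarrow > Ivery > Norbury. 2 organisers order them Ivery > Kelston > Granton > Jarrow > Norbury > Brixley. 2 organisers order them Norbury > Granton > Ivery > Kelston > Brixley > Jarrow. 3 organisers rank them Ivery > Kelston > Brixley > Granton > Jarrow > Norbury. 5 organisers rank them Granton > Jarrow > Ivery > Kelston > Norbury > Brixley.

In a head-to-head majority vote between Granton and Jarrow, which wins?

Ballots ranking Granton above Jarrow: 5 + 2 + 2 + 2 + 3 + 5 = 19.
Ballots ranking Jarrow above Granton: 25 − 19 = 6.
Granton wins the head-to-head 19–6.

Granton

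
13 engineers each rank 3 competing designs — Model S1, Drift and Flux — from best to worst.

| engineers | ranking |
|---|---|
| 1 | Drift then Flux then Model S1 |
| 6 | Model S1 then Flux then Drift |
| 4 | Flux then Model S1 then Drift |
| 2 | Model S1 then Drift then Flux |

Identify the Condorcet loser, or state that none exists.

Head-to-head results (13 engineers):
Model S1–Drift: Model S1 12–1.
Model S1 vs Flux: Model S1 preferred on 6+2 = 8 ballots; Model S1 wins 8–5.
Drift–Flux: Flux 10–3.
Only Drift has no wins; Drift is the Condorcet loser.

Drift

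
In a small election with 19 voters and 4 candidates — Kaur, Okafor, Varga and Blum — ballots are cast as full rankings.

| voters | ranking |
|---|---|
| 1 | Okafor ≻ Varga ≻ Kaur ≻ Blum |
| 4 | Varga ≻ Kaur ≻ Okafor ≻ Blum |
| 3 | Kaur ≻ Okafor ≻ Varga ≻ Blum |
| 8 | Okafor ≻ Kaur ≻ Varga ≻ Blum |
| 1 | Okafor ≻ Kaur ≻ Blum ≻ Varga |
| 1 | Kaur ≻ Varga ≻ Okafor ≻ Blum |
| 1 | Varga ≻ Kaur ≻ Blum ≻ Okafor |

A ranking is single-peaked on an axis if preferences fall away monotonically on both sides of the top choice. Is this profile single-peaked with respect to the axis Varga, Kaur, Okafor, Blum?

no

Axis positions: Varga=1, Kaur=2, Okafor=3, Blum=4.
Type 1: ranking walks positions 3-1-2-4; Varga is ranked above Kaur even though Kaur lies between Varga and the peak Okafor on the axis — preferences dip and rise again. Not single-peaked.
Type 2 (peak Varga at position 1): ranking walks positions 1-2-3-4, expanding outward from the peak — single-peaked.
Type 3 (peak Kaur at position 2): ranking walks positions 2-3-1-4, expanding outward from the peak — single-peaked.
Type 4 (peak Okafor at position 3): ranking walks positions 3-2-1-4, expanding outward from the peak — single-peaked.
Type 5 (peak Okafor at position 3): ranking walks positions 3-2-4-1, expanding outward from the peak — single-peaked.
Type 6 (peak Kaur at position 2): ranking walks positions 2-1-3-4, expanding outward from the peak — single-peaked.
Type 7: ranking walks positions 1-2-4-3; Blum is ranked above Okafor even though Okafor lies between Blum and the peak Varga on the axis — preferences dip and rise again. Not single-peaked.
Type 1 violates single-peakedness, so the profile is not single-peaked on this axis.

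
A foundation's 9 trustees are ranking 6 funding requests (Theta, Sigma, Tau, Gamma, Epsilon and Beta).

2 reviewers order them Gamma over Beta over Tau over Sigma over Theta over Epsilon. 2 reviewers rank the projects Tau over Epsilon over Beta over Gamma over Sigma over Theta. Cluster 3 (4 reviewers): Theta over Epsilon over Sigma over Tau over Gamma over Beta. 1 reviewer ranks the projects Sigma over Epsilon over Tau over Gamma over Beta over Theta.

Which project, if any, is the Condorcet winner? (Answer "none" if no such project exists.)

none

Head-to-head results (9 reviewers):
Theta vs Sigma: 4 to 5, Sigma.
Theta vs Tau: Tau, 5–4.
Theta–Gamma: Gamma 5–4.
Theta–Epsilon: Theta 6–3.
Theta vs Beta: Theta preferred on 4 ballots; Beta wins 5–4.
Sigma–Tau: Sigma 5–4.
Sigma vs Gamma: Sigma, 5–4.
Sigma–Epsilon: Epsilon 6–3.
Sigma–Beta: Sigma 5–4.
Tau vs Gamma: Tau preferred on 2+4+1 = 7 ballots; Tau wins 7–2.
Tau vs Epsilon: Epsilon wins 5–4.
Tau vs Beta: Tau, 7–2.
Gamma vs Epsilon: Epsilon wins 7–2.
Gamma vs Beta: Gamma wins 7–2.
Epsilon vs Beta: 2+4+1 = 7 for Epsilon, 2 for Beta — Epsilon by 7–2.
Each project drops at least one matchup (Theta loses to Sigma; Sigma loses to Epsilon; Tau loses to Sigma; Gamma loses to Sigma; Epsilon loses to Theta; Beta loses to Sigma); the cycle Theta > Epsilon > Sigma > Theta rules out a Condorcet winner.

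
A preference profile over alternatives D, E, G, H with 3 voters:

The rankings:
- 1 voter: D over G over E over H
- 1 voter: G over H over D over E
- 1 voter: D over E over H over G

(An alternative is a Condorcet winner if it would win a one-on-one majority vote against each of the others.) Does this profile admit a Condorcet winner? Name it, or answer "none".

Head-to-head results (3 voters):
D vs E: D, 3–0.
D vs G: D wins 2–1.
D vs H: D, 2–1.
E vs G: G wins 2–1.
E vs H: E, 2–1.
G–H: G 2–1.
D wins every pairwise contest, so D is the Condorcet winner.

D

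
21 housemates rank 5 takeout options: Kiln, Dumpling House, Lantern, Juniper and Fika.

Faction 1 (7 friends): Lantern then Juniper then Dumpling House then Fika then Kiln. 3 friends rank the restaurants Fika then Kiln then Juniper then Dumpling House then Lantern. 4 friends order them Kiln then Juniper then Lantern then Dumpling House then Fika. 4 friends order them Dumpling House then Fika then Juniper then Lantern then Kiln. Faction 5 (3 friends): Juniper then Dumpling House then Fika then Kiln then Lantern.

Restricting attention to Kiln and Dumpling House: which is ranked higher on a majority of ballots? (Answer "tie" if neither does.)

Ballots ranking Kiln above Dumpling House: 3 + 4 = 7.
Ballots ranking Dumpling House above Kiln: 21 − 7 = 14.
Dumpling House wins the head-to-head 14–7.

Dumpling House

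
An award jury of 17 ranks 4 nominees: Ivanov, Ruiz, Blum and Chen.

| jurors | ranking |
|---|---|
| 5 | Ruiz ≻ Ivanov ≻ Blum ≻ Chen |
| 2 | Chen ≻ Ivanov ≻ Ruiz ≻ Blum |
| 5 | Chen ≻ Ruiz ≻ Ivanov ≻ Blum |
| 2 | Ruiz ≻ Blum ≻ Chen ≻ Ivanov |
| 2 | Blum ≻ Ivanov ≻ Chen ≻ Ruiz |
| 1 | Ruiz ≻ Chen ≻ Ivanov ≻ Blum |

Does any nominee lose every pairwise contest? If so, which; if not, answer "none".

none

Pairwise majorities:
Ivanov vs Ruiz: Ruiz, 13–4.
Ivanov vs Blum: Ivanov is ranked higher on 5+2+5+1 = 13 ballots, Blum on 4. Ivanov wins 13–4.
Ivanov–Chen: Chen 10–7.
Ruiz–Blum: Ruiz 15–2.
Ruiz–Chen: Chen 9–8.
Blum vs Chen: Blum, 9–8.
No nominee is winless: Ivanov beats Blum; Ruiz beats Ivanov; Blum beats Chen; Chen beats Ivanov. There is no Condorcet loser.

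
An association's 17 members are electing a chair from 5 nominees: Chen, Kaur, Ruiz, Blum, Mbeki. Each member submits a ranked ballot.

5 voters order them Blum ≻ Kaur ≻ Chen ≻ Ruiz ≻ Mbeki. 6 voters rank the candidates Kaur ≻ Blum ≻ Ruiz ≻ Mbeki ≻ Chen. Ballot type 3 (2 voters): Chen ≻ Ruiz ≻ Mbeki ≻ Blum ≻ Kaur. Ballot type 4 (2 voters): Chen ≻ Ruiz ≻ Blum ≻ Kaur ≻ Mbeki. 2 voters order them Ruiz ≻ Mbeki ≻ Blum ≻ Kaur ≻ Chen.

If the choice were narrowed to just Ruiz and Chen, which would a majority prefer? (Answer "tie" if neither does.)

Chen

Ballots ranking Ruiz above Chen: 6 + 2 = 8.
Ballots ranking Chen above Ruiz: 17 − 8 = 9.
Chen wins the head-to-head 9–8.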